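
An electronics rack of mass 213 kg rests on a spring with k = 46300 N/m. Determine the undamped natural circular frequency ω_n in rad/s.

14.7 rad/s

ω_n = √(k/m) = √(46300/213) = √217.4 = 14.74 rad/s.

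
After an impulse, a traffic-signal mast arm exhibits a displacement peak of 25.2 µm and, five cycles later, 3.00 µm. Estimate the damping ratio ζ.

0.0676

Logarithmic decrement δ = (1/n)·ln(x₀/x_n) = (1/5)·ln(25.2/3.00) = (1/5)·ln(8.400) = 0.4256.
ζ = δ/√(4π² + δ²) = 0.4256/√(39.48 + 0.181) = 0.4256/6.298 = 0.06759.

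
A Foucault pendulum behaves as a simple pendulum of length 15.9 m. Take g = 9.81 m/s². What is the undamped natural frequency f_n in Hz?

For a simple pendulum ω_n = √(g/L) = √(9.81/15.9) = √0.6170 = 0.7855 rad/s.
f_n = ω_n/(2π) = 0.7855/6.283 = 0.1250 Hz.

0.125 Hz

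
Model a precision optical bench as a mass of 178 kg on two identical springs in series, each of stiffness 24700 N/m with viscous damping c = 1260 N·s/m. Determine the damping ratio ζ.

0.425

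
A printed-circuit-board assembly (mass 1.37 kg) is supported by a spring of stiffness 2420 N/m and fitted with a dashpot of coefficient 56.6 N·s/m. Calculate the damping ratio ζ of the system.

ω_n = √(k/m) = √(2420/1.37) = 42.03 rad/s.
Critical damping c_c = 2√(k·m) = 2√(2420 × 1.37) = 115.2 N·s/m, so ζ = c/c_c = 56.6/115.2 = 0.4915.

0.491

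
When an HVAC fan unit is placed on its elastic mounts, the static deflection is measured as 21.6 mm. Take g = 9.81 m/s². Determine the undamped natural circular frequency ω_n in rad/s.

ω_n = √(g/δ_st) = √(9.81/0.0216) = √454.2 = 21.31 rad/s.

21.3 rad/s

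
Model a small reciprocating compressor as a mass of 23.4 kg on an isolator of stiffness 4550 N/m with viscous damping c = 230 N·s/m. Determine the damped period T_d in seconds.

0.481 s

ω_n = √(k/m) = √(4550/23.4) = 13.94 rad/s.
Critical damping c_c = 2√(k·m) = 2√(4550 × 23.4) = 652.6 N·s/m, so ζ = c/c_c = 230/652.6 = 0.3524.
ω_d = ω_n√(1 − ζ²) = 13.94 × √(1 − 0.124) = 13.05 rad/s.
T_d = 2π/ω_d = 0.4815 s.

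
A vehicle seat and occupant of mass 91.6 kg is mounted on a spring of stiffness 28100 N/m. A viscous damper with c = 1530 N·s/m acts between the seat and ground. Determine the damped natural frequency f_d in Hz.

2.45 Hz

ω_n = √(k/m) = √(28100/91.6) = 17.51 rad/s.
Critical damping c_c = 2√(k·m) = 2√(28100 × 91.6) = 3209 N·s/m, so ζ = c/c_c = 1530/3209 = 0.4768.
ω_d = ω_n√(1 − ζ²) = 17.51 × √(1 − 0.227) = 15.40 rad/s.
f_d = ω_d/(2π) = 2.450 Hz.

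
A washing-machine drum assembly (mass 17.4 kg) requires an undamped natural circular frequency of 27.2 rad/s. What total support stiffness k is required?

k = m·ω_n² = 17.4 × 27.20² = 17.4 × 739.8 = 12870 N/m.

12900 N/m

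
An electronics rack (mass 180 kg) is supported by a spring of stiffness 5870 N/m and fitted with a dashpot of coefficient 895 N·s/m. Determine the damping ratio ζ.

0.435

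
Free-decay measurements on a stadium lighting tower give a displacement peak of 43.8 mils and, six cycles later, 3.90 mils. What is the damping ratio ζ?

Logarithmic decrement δ = (1/n)·ln(x₀/x_n) = (1/6)·ln(43.8/3.90) = (1/6)·ln(11.23) = 0.4031.
ζ = δ/√(4π² + δ²) = 0.4031/√(39.48 + 0.162) = 0.4031/6.296 = 0.06403.

0.0640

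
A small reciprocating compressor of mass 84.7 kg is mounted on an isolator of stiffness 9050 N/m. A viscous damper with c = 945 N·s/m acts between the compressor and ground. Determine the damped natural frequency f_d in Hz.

ω_n = √(k/m) = √(9050/84.7) = 10.34 rad/s.
Critical damping c_c = 2√(k·m) = 2√(9050 × 84.7) = 1751 N·s/m, so ζ = c/c_c = 945/1751 = 0.5397.
ω_d = ω_n√(1 − ζ²) = 10.34 × √(1 − 0.291) = 8.702 rad/s.
f_d = ω_d/(2π) = 1.385 Hz.

1.38 Hz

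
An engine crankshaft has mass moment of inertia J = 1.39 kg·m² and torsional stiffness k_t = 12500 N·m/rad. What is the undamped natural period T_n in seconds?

0.0663 s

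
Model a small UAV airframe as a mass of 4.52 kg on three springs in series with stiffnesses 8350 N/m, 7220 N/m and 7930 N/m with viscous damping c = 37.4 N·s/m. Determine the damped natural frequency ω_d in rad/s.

23.6 rad/s

Series springs: 1/k_eq = 1/8350 + 1/7220 + 1/7930 = 0.0003844, so k_eq = 2602 N/m.
ω_n = √(k_eq/m) = √(2602/4.52) = 23.99 rad/s.
Critical damping c_c = 2√(k_eq·m) = 2√(2602 × 4.52) = 216.9 N·s/m, so ζ = c/c_c = 37.4/216.9 = 0.1724.
ω_d = ω_n√(1 − ζ²) = 23.99 × √(1 − 0.0297) = 23.63 rad/s.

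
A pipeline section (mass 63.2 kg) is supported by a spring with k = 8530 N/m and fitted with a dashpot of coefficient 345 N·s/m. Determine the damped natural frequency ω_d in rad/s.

11.3 rad/s

ω_n = √(k/m) = √(8530/63.2) = 11.62 rad/s.
Critical damping c_c = 2√(k·m) = 2√(8530 × 63.2) = 1468 N·s/m, so ζ = c/c_c = 345/1468 = 0.2349.
ω_d = ω_n√(1 − ζ²) = 11.62 × √(1 − 0.0552) = 11.29 rad/s.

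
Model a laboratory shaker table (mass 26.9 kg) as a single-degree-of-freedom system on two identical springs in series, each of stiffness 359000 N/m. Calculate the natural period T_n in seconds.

0.0769 s

Series springs: 1/k_eq = 2/359000, so k_eq = 359000/2 = 179500 N/m.
ω_n = √(k_eq/m) = √(179500/26.9) = √6673 = 81.69 rad/s.
T_n = 2π/ω_n = 6.283/81.69 = 0.07692 s.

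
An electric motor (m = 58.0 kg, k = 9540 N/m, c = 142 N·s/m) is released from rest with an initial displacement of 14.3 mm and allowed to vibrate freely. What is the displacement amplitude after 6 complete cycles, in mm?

0.385 mm

ζ = c/(2√(km)) = 142/(2√(9540 × 58.0)) = 142/1488 = 0.09545.
Logarithmic decrement δ = 2πζ/√(1 − ζ²) = 2π × 0.09545/√(1 − 0.00911) = 0.6025.
After n cycles, x_n/x₀ = e^(−nδ), so x_6 = 14.3 × e^(−6 × 0.6025) = 14.3 × 0.02692 = 0.3850 mm.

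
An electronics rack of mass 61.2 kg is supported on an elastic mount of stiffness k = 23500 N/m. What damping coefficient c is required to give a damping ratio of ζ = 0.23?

552 N·s/m

c_c = 2√(k·m) = 2√(23500 × 61.2) = 2398 N·s/m.
c = ζ·c_c = 0.23 × 2398 = 551.7 N·s/m.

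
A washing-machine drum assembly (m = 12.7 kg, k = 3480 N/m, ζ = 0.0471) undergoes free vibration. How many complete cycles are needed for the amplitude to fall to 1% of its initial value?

16 cycles

Logarithmic decrement δ = 2πζ/√(1 − ζ²) = 2π × 0.04710/√(1 − 0.00222) = 0.2963.
x_n/x₀ = e^(−nδ) ≤ 0.01; take ln: n ≥ ln(1/0.01)/δ = 4.605/0.2963 = 15.54.
So 16 complete cycles are required.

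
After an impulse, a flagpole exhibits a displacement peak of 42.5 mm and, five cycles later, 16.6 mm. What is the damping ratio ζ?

0.0299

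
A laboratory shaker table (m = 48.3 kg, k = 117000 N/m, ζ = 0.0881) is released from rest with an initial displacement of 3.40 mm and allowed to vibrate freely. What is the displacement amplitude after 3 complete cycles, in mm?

0.642 mm

Logarithmic decrement δ = 2πζ/√(1 − ζ²) = 2π × 0.08810/√(1 − 0.00776) = 0.5557.
After n cycles, x_n/x₀ = e^(−nδ), so x_3 = 3.40 × e^(−3 × 0.5557) = 3.40 × 0.1888 = 0.6419 mm.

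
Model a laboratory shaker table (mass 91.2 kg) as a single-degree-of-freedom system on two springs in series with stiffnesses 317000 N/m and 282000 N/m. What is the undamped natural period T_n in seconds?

0.155 s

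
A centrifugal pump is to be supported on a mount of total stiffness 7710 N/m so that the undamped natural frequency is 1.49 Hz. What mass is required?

88.0 kg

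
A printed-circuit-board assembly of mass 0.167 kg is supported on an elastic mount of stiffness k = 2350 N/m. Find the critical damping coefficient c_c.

c_c = 2√(k·m) = 2√(2350 × 0.167) = 2 × 19.81 = 39.62 N·s/m.

39.6 N·s/m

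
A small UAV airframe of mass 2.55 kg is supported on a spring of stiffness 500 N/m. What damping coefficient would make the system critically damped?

71.4 N·s/m

c_c = 2√(k·m) = 2√(500.0 × 2.55) = 2 × 35.71 = 71.41 N·s/m.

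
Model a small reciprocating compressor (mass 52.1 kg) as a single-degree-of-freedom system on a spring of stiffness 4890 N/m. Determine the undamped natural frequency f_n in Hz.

ω_n = √(k/m) = √(4890/52.1) = √93.86 = 9.688 rad/s.
f_n = ω_n/(2π) = 9.688/6.283 = 1.542 Hz.

1.54 Hz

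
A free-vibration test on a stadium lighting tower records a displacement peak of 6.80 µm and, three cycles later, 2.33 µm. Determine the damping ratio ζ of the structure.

0.0567

Logarithmic decrement δ = (1/n)·ln(x₀/x_n) = (1/3)·ln(6.80/2.33) = (1/3)·ln(2.918) = 0.3570.
ζ = δ/√(4π² + δ²) = 0.3570/√(39.48 + 0.127) = 0.3570/6.293 = 0.05673.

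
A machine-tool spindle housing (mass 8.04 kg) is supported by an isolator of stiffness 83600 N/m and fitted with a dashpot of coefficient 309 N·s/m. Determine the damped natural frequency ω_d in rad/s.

100 rad/s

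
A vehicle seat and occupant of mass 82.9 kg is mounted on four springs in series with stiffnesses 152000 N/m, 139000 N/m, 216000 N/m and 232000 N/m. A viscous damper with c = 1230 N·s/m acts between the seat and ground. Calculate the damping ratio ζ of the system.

0.322

Series springs: 1/k_eq = 1/152000 + 1/139000 + 1/216000 + 1/232000 = 2.271×10^-5, so k_eq = 44030 N/m.
ω_n = √(k_eq/m) = √(44030/82.9) = 23.05 rad/s.
Critical damping c_c = 2√(k_eq·m) = 2√(44030 × 82.9) = 3821 N·s/m, so ζ = c/c_c = 1230/3821 = 0.3219.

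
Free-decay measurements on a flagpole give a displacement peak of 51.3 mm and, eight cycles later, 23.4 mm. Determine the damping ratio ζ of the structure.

0.0156

Logarithmic decrement δ = (1/n)·ln(x₀/x_n) = (1/8)·ln(51.3/23.4) = (1/8)·ln(2.192) = 0.09812.
ζ = δ/√(4π² + δ²) = 0.09812/√(39.48 + 0.00963) = 0.09812/6.284 = 0.01561.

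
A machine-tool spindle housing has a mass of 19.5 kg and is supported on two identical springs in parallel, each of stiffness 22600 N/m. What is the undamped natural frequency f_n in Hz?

Parallel springs add: k_eq = 2 × 22600 = 45200 N/m.
ω_n = √(k_eq/m) = √(45200/19.5) = √2318 = 48.15 rad/s.
f_n = ω_n/(2π) = 48.15/6.283 = 7.663 Hz.

7.66 Hz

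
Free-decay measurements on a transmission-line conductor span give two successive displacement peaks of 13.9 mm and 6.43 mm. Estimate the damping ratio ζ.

Logarithmic decrement δ = (1/n)·ln(x₀/x_n) = (1/1)·ln(13.9/6.43) = (1/1)·ln(2.162) = 0.7709.
ζ = δ/√(4π² + δ²) = 0.7709/√(39.48 + 0.594) = 0.7709/6.330 = 0.1218.

0.122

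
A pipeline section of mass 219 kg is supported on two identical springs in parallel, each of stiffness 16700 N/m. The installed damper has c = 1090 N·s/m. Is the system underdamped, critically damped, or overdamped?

Parallel springs add: k_eq = 2 × 16700 = 33400 N/m.
c_c = 2√(k_eq·m) = 5409 N·s/m; ζ = c/c_c = 1090/5409 = 0.202.
Since ζ < 1 the system is underdamped.

underdamped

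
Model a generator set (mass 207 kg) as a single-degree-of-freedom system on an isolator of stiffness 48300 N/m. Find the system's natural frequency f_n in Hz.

2.43 Hz

ω_n = √(k/m) = √(48300/207) = √233.3 = 15.28 rad/s.
f_n = ω_n/(2π) = 15.28/6.283 = 2.431 Hz.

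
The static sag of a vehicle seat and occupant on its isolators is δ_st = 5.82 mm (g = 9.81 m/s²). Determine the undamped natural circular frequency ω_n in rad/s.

41.1 rad/s

ω_n = √(g/δ_st) = √(9.81/0.00582) = √1686 = 41.06 rad/s.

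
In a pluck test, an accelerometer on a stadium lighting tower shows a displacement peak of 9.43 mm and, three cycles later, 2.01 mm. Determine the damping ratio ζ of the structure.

0.0817

Logarithmic decrement δ = (1/n)·ln(x₀/x_n) = (1/3)·ln(9.43/2.01) = (1/3)·ln(4.692) = 0.5153.
ζ = δ/√(4π² + δ²) = 0.5153/√(39.48 + 0.265) = 0.5153/6.304 = 0.08173.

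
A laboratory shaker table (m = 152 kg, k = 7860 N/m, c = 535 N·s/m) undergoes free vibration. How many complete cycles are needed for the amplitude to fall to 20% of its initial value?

2 cycles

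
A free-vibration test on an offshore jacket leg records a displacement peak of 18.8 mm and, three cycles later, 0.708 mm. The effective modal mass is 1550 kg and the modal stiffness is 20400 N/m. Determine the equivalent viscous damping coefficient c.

1930 N·s/m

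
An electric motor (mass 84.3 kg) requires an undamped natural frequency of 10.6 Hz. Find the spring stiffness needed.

ω_n = 2πf_n = 2π × 10.6 = 66.60 rad/s.
k = m·ω_n² = 84.3 × 66.60² = 84.3 × 4436 = 373900 N/m.

374000 N/m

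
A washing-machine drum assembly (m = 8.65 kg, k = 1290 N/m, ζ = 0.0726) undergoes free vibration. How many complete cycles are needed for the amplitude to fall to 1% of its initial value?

11 cycles

Logarithmic decrement δ = 2πζ/√(1 − ζ²) = 2π × 0.07260/√(1 − 0.00527) = 0.4574.
x_n/x₀ = e^(−nδ) ≤ 0.01; take ln: n ≥ ln(1/0.01)/δ = 4.605/0.4574 = 10.07.
So 11 complete cycles are required.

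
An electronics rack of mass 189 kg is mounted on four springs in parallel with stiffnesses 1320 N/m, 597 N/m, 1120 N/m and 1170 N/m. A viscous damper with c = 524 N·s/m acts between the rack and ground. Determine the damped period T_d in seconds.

1.39 s

Parallel springs add: k_eq = 1320 + 597 + 1120 + 1170 = 4207 N/m.
ω_n = √(k_eq/m) = √(4207/189) = 4.718 rad/s.
Critical damping c_c = 2√(k_eq·m) = 2√(4207 × 189) = 1783 N·s/m, so ζ = c/c_c = 524/1783 = 0.2938.
ω_d = ω_n√(1 − ζ²) = 4.718 × √(1 − 0.0863) = 4.510 rad/s.
T_d = 2π/ω_d = 1.393 s.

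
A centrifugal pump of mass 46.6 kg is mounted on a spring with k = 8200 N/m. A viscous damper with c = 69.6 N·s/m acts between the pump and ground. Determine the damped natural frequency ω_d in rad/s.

ω_n = √(k/m) = √(8200/46.6) = 13.27 rad/s.
Critical damping c_c = 2√(k·m) = 2√(8200 × 46.6) = 1236 N·s/m, so ζ = c/c_c = 69.6/1236 = 0.05630.
ω_d = ω_n√(1 − ζ²) = 13.27 × √(1 − 0.00317) = 13.24 rad/s.

13.2 rad/s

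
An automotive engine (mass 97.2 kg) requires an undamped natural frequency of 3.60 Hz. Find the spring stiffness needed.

49700 N/m

ω_n = 2πf_n = 2π × 3.60 = 22.62 rad/s.
k = m·ω_n² = 97.2 × 22.62² = 97.2 × 511.6 = 49730 N/m.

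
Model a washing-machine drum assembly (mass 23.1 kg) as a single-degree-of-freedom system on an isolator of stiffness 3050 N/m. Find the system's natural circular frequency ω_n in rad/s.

ω_n = √(k/m) = √(3050/23.1) = √132.0 = 11.49 rad/s.

11.5 rad/s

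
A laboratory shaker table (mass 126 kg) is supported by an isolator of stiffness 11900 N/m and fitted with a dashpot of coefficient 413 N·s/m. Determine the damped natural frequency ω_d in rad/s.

ω_n = √(k/m) = √(11900/126) = 9.718 rad/s.
Critical damping c_c = 2√(k·m) = 2√(11900 × 126) = 2449 N·s/m, so ζ = c/c_c = 413/2449 = 0.1686.
ω_d = ω_n√(1 − ζ²) = 9.718 × √(1 − 0.0284) = 9.579 rad/s.

9.58 rad/s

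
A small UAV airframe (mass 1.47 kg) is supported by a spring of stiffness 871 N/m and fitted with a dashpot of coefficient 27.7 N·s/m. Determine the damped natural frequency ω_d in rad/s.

22.4 rad/s

ω_n = √(k/m) = √(871.0/1.47) = 24.34 rad/s.
Critical damping c_c = 2√(k·m) = 2√(871.0 × 1.47) = 71.56 N·s/m, so ζ = c/c_c = 27.7/71.56 = 0.3871.
ω_d = ω_n√(1 − ζ²) = 24.34 × √(1 − 0.150) = 22.44 rad/s.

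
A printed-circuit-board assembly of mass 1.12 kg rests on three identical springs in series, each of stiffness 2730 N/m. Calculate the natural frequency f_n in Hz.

Series springs: 1/k_eq = 3/2730, so k_eq = 2730/3 = 910.0 N/m.
ω_n = √(k_eq/m) = √(910.0/1.12) = √812.5 = 28.50 rad/s.
f_n = ω_n/(2π) = 28.50/6.283 = 4.537 Hz.

4.54 Hz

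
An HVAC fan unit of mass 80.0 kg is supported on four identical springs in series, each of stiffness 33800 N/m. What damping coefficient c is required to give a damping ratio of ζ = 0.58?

Series springs: 1/k_eq = 4/33800, so k_eq = 33800/4 = 8450 N/m.
c_c = 2√(k_eq·m) = 2√(8450 × 80.0) = 1644 N·s/m.
c = ζ·c_c = 0.58 × 1644 = 953.7 N·s/m.

954 N·s/m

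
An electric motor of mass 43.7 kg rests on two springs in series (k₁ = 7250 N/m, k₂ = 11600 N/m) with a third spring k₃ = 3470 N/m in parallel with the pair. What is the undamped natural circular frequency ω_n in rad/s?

Series pair: k_s = k₁k₂/(k₁+k₂) = (7250)(11600)/(7250 + 11600) = 4462 N/m. In parallel with k₃: k_eq = 4462 + 3470 = 7932 N/m.
ω_n = √(k_eq/m) = √(7932/43.7) = √181.5 = 13.47 rad/s.

13.5 rad/s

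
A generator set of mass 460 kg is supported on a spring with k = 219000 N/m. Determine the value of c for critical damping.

c_c = 2√(k·m) = 2√(219000 × 460) = 2 × 10040 = 20070 N·s/m.

20100 N·s/m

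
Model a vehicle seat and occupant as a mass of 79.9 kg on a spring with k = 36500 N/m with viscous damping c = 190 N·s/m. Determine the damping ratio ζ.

0.0556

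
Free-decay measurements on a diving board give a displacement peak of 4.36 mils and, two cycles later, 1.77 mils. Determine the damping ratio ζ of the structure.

0.0716

Logarithmic decrement δ = (1/n)·ln(x₀/x_n) = (1/2)·ln(4.36/1.77) = (1/2)·ln(2.463) = 0.4507.
ζ = δ/√(4π² + δ²) = 0.4507/√(39.48 + 0.203) = 0.4507/6.299 = 0.07155.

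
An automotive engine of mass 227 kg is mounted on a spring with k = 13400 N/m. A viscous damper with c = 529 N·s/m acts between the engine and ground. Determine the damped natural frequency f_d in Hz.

1.21 Hz

ω_n = √(k/m) = √(13400/227) = 7.683 rad/s.
Critical damping c_c = 2√(k·m) = 2√(13400 × 227) = 3488 N·s/m, so ζ = c/c_c = 529/3488 = 0.1517.
ω_d = ω_n√(1 − ζ²) = 7.683 × √(1 − 0.0230) = 7.594 rad/s.
f_d = ω_d/(2π) = 1.209 Hz.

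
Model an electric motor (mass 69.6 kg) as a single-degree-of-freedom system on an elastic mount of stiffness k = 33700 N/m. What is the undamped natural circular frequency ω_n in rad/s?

ω_n = √(k/m) = √(33700/69.6) = √484.2 = 22.00 rad/s.

22.0 rad/s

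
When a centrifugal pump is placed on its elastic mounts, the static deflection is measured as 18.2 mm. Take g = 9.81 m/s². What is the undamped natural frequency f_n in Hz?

3.70 Hz

ω_n = √(g/δ_st) = √(9.81/0.0182) = √539.0 = 23.22 rad/s.
f_n = ω_n/(2π) = 23.22/6.283 = 3.695 Hz.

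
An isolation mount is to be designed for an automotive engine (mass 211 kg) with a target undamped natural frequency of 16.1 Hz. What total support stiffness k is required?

2160000 N/m

ω_n = 2πf_n = 2π × 16.1 = 101.2 rad/s.
k = m·ω_n² = 211 × 101.2² = 211 × 10230 = 2159000 N/m.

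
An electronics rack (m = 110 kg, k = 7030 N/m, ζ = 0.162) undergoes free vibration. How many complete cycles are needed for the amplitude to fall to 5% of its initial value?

Logarithmic decrement δ = 2πζ/√(1 − ζ²) = 2π × 0.1620/√(1 − 0.0262) = 1.032.
x_n/x₀ = e^(−nδ) ≤ 0.05; take ln: n ≥ ln(1/0.05)/δ = 2.996/1.032 = 2.904.
So 3 complete cycles are required.

3 cycles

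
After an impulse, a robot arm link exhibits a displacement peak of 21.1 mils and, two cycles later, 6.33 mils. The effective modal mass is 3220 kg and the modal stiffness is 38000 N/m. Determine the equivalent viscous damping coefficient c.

2110 N·s/m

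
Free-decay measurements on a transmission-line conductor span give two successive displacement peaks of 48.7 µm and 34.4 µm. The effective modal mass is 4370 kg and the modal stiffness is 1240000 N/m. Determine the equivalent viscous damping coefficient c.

Logarithmic decrement δ = (1/n)·ln(x₀/x_n) = (1/1)·ln(48.7/34.4) = (1/1)·ln(1.416) = 0.3476.
ζ = δ/√(4π² + δ²) = 0.3476/√(39.48 + 0.121) = 0.3476/6.293 = 0.05524.
c = ζ · 2√(km) = 0.05524 × 2√(1240000 × 4370) = 0.05524 × 147200 = 8133 N·s/m.

8130 N·s/m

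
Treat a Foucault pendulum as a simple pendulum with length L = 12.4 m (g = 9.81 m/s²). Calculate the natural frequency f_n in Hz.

0.142 Hz

For a simple pendulum ω_n = √(g/L) = √(9.81/12.4) = √0.7911 = 0.8895 rad/s.
f_n = ω_n/(2π) = 0.8895/6.283 = 0.1416 Hz.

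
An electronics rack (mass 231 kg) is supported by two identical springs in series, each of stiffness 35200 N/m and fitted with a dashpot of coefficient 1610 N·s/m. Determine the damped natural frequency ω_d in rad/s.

Series springs: 1/k_eq = 2/35200, so k_eq = 35200/2 = 17600 N/m.
ω_n = √(k_eq/m) = √(17600/231) = 8.729 rad/s.
Critical damping c_c = 2√(k_eq·m) = 2√(17600 × 231) = 4033 N·s/m, so ζ = c/c_c = 1610/4033 = 0.3992.
ω_d = ω_n√(1 − ζ²) = 8.729 × √(1 − 0.159) = 8.003 rad/s.

8.00 rad/s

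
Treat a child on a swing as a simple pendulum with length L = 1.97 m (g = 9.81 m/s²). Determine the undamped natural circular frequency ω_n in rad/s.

2.23 rad/s

For a simple pendulum ω_n = √(g/L) = √(9.81/1.97) = √4.980 = 2.232 rad/s.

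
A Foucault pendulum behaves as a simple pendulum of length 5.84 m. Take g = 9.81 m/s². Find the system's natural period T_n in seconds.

For a simple pendulum ω_n = √(g/L) = √(9.81/5.84) = √1.680 = 1.296 rad/s.
T_n = 2π/ω_n = 6.283/1.296 = 4.848 s.

4.85 s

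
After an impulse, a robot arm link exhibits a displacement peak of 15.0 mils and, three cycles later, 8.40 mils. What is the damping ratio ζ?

Logarithmic decrement δ = (1/n)·ln(x₀/x_n) = (1/3)·ln(15.0/8.40) = (1/3)·ln(1.786) = 0.1933.
ζ = δ/√(4π² + δ²) = 0.1933/√(39.48 + 0.0374) = 0.1933/6.286 = 0.03075.

0.0307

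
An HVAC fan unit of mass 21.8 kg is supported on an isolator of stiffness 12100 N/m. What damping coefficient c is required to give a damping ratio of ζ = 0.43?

442 N·s/m

c_c = 2√(k·m) = 2√(12100 × 21.8) = 1027 N·s/m.
c = ζ·c_c = 0.43 × 1027 = 441.7 N·s/m.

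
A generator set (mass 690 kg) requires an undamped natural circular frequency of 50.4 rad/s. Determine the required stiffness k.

1750000 N/m

k = m·ω_n² = 690 × 50.40² = 690 × 2540 = 1753000 N/m.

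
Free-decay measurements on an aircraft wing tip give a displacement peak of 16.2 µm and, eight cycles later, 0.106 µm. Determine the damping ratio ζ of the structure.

Logarithmic decrement δ = (1/n)·ln(x₀/x_n) = (1/8)·ln(16.2/0.106) = (1/8)·ln(152.8) = 0.6287.
ζ = δ/√(4π² + δ²) = 0.6287/√(39.48 + 0.395) = 0.6287/6.315 = 0.09956.

0.0996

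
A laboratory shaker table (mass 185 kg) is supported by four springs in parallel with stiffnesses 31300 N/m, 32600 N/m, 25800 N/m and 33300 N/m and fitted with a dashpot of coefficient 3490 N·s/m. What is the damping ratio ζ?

0.366

Parallel springs add: k_eq = 31300 + 32600 + 25800 + 33300 = 123000 N/m.
ω_n = √(k_eq/m) = √(123000/185) = 25.78 rad/s.
Critical damping c_c = 2√(k_eq·m) = 2√(123000 × 185) = 9540 N·s/m, so ζ = c/c_c = 3490/9540 = 0.3658.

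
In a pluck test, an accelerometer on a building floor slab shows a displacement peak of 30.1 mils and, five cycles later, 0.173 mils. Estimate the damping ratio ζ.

0.162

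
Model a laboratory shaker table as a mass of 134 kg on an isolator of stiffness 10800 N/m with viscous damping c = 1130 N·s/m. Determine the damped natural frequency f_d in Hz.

1.26 Hz

ω_n = √(k/m) = √(10800/134) = 8.978 rad/s.
Critical damping c_c = 2√(k·m) = 2√(10800 × 134) = 2406 N·s/m, so ζ = c/c_c = 1130/2406 = 0.4697.
ω_d = ω_n√(1 − ζ²) = 8.978 × √(1 − 0.221) = 7.926 rad/s.
f_d = ω_d/(2π) = 1.261 Hz.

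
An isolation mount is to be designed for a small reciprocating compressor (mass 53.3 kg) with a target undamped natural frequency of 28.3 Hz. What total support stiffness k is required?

ω_n = 2πf_n = 2π × 28.3 = 177.8 rad/s.
k = m·ω_n² = 53.3 × 177.8² = 53.3 × 31620 = 1685000 N/m.

1690000 N/m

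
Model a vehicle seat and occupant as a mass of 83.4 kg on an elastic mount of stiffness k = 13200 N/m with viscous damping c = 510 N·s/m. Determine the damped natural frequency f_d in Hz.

1.94 Hz

ω_n = √(k/m) = √(13200/83.4) = 12.58 rad/s.
Critical damping c_c = 2√(k·m) = 2√(13200 × 83.4) = 2098 N·s/m, so ζ = c/c_c = 510/2098 = 0.2430.
ω_d = ω_n√(1 − ζ²) = 12.58 × √(1 − 0.0591) = 12.20 rad/s.
f_d = ω_d/(2π) = 1.942 Hz.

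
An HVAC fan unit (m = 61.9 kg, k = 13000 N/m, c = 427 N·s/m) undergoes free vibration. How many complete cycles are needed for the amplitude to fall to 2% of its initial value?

ζ = c/(2√(km)) = 427/(2√(13000 × 61.9)) = 427/1794 = 0.2380.
Logarithmic decrement δ = 2πζ/√(1 − ζ²) = 2π × 0.2380/√(1 − 0.0566) = 1.540.
x_n/x₀ = e^(−nδ) ≤ 0.02; take ln: n ≥ ln(1/0.02)/δ = 3.912/1.540 = 2.541.
So 3 complete cycles are required.

3 cycles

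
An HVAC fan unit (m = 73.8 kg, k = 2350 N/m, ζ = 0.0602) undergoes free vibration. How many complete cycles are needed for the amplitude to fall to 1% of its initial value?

Logarithmic decrement δ = 2πζ/√(1 − ζ²) = 2π × 0.06020/√(1 − 0.00362) = 0.3789.
x_n/x₀ = e^(−nδ) ≤ 0.01; take ln: n ≥ ln(1/0.01)/δ = 4.605/0.3789 = 12.15.
So 13 complete cycles are required.

13 cycles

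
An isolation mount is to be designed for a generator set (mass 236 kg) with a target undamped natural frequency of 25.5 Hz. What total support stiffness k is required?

6060000 N/m

ω_n = 2πf_n = 2π × 25.5 = 160.2 rad/s.
k = m·ω_n² = 236 × 160.2² = 236 × 25670 = 6058000 N/m.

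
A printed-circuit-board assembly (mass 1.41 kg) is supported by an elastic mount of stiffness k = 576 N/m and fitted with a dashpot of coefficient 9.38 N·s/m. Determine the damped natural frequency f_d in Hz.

3.17 Hz

ω_n = √(k/m) = √(576.0/1.41) = 20.21 rad/s.
Critical damping c_c = 2√(k·m) = 2√(576.0 × 1.41) = 57.00 N·s/m, so ζ = c/c_c = 9.38/57.00 = 0.1646.
ω_d = ω_n√(1 − ζ²) = 20.21 × √(1 − 0.0271) = 19.94 rad/s.
f_d = ω_d/(2π) = 3.173 Hz.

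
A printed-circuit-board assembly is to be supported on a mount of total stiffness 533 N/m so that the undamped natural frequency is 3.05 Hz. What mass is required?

1.45 kg

ω_n = 2πf_n = 2π × 3.05 = 19.16 rad/s.
m = k/ω_n² = 533/19.16² = 533/367.2 = 1.451 kg.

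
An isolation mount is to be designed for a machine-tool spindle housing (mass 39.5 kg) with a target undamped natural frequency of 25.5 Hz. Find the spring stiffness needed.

1010000 N/m

ω_n = 2πf_n = 2π × 25.5 = 160.2 rad/s.
k = m·ω_n² = 39.5 × 160.2² = 39.5 × 25670 = 1014000 N/m.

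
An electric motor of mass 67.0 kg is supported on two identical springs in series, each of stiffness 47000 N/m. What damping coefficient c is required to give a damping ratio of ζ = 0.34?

Series springs: 1/k_eq = 2/47000, so k_eq = 47000/2 = 23500 N/m.
c_c = 2√(k_eq·m) = 2√(23500 × 67.0) = 2510 N·s/m.
c = ζ·c_c = 0.34 × 2510 = 853.3 N·s/m.

853 N·s/m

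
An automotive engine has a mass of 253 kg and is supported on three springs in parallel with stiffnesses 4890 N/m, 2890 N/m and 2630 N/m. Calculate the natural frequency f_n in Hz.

Parallel springs add: k_eq = 4890 + 2890 + 2630 = 10410 N/m.
ω_n = √(k_eq/m) = √(10410/253) = √41.15 = 6.415 rad/s.
f_n = ω_n/(2π) = 6.415/6.283 = 1.021 Hz.

1.02 Hz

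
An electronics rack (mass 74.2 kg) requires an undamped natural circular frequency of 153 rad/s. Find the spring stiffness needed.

k = m·ω_n² = 74.2 × 153.0² = 74.2 × 23410 = 1737000 N/m.

1740000 N/m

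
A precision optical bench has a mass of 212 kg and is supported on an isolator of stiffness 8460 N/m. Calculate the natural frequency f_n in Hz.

ω_n = √(k/m) = √(8460/212) = √39.91 = 6.317 rad/s.
f_n = ω_n/(2π) = 6.317/6.283 = 1.005 Hz.

1.01 Hz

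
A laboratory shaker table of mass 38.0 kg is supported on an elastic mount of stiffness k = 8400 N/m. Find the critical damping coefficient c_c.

1130 N·s/m

c_c = 2√(k·m) = 2√(8400 × 38.0) = 2 × 565.0 = 1130 N·s/m.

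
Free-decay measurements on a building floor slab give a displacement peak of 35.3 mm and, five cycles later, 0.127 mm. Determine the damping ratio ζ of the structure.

Logarithmic decrement δ = (1/n)·ln(x₀/x_n) = (1/5)·ln(35.3/0.127) = (1/5)·ln(278.0) = 1.125.
ζ = δ/√(4π² + δ²) = 1.125/√(39.48 + 1.27) = 1.125/6.383 = 0.1763.

0.176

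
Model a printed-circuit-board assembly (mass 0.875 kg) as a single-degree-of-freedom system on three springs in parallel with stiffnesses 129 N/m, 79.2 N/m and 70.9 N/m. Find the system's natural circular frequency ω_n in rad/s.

Parallel springs add: k_eq = 129 + 79.2 + 70.9 = 279.1 N/m.
ω_n = √(k_eq/m) = √(279.1/0.875) = √319.0 = 17.86 rad/s.

17.9 rad/s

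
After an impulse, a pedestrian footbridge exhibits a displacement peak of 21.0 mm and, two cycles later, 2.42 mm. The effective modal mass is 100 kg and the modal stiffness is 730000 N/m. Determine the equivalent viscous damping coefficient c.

2900 N·s/m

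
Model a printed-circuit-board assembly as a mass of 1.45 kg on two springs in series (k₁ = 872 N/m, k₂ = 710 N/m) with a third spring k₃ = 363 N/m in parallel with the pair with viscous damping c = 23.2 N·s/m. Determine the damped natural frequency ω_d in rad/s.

21.4 rad/s

Series pair: k_s = k₁k₂/(k₁+k₂) = (872)(710)/(872 + 710) = 391.4 N/m. In parallel with k₃: k_eq = 391.4 + 363 = 754.4 N/m.
ω_n = √(k_eq/m) = √(754.4/1.45) = 22.81 rad/s.
Critical damping c_c = 2√(k_eq·m) = 2√(754.4 × 1.45) = 66.15 N·s/m, so ζ = c/c_c = 23.2/66.15 = 0.3507.
ω_d = ω_n√(1 − ζ²) = 22.81 × √(1 − 0.123) = 21.36 rad/s.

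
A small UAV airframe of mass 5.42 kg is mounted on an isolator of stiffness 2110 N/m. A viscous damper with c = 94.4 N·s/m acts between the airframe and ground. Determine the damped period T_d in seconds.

ω_n = √(k/m) = √(2110/5.42) = 19.73 rad/s.
Critical damping c_c = 2√(k·m) = 2√(2110 × 5.42) = 213.9 N·s/m, so ζ = c/c_c = 94.4/213.9 = 0.4414.
ω_d = ω_n√(1 − ζ²) = 19.73 × √(1 − 0.195) = 17.70 rad/s.
T_d = 2π/ω_d = 0.3549 s.

0.355 s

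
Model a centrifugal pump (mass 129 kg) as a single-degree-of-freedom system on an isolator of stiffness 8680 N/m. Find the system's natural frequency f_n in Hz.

ω_n = √(k/m) = √(8680/129) = √67.29 = 8.203 rad/s.
f_n = ω_n/(2π) = 8.203/6.283 = 1.306 Hz.

1.31 Hz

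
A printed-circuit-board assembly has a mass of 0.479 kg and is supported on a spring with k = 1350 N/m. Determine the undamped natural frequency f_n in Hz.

ω_n = √(k/m) = √(1350/0.479) = √2818 = 53.09 rad/s.
f_n = ω_n/(2π) = 53.09/6.283 = 8.449 Hz.

8.45 Hz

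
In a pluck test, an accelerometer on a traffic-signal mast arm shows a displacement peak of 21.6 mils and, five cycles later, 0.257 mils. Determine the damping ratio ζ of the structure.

0.140

Logarithmic decrement δ = (1/n)·ln(x₀/x_n) = (1/5)·ln(21.6/0.257) = (1/5)·ln(84.05) = 0.8863.
ζ = δ/√(4π² + δ²) = 0.8863/√(39.48 + 0.785) = 0.8863/6.345 = 0.1397.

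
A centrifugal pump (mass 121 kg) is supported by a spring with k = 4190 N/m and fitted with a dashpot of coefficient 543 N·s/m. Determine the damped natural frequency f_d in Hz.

0.866 Hz

ω_n = √(k/m) = √(4190/121) = 5.885 rad/s.
Critical damping c_c = 2√(k·m) = 2√(4190 × 121) = 1424 N·s/m, so ζ = c/c_c = 543/1424 = 0.3813.
ω_d = ω_n√(1 − ζ²) = 5.885 × √(1 − 0.145) = 5.440 rad/s.
f_d = ω_d/(2π) = 0.8658 Hz.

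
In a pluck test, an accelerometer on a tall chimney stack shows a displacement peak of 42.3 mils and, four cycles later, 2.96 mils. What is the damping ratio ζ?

Logarithmic decrement δ = (1/n)·ln(x₀/x_n) = (1/4)·ln(42.3/2.96) = (1/4)·ln(14.29) = 0.6649.
ζ = δ/√(4π² + δ²) = 0.6649/√(39.48 + 0.442) = 0.6649/6.318 = 0.1052.

0.105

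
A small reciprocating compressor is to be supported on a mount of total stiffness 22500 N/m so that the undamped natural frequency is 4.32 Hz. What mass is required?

30.5 kg

ω_n = 2πf_n = 2π × 4.32 = 27.14 rad/s.
m = k/ω_n² = 22500/27.14² = 22500/736.8 = 30.54 kg.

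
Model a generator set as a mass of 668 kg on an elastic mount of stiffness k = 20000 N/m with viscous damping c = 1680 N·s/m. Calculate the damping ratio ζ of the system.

0.230

ω_n = √(k/m) = √(20000/668) = 5.472 rad/s.
Critical damping c_c = 2√(k·m) = 2√(20000 × 668) = 7310 N·s/m, so ζ = c/c_c = 1680/7310 = 0.2298.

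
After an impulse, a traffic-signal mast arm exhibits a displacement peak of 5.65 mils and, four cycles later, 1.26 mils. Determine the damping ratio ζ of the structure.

Logarithmic decrement δ = (1/n)·ln(x₀/x_n) = (1/4)·ln(5.65/1.26) = (1/4)·ln(4.484) = 0.3751.
ζ = δ/√(4π² + δ²) = 0.3751/√(39.48 + 0.141) = 0.3751/6.294 = 0.05960.

0.0596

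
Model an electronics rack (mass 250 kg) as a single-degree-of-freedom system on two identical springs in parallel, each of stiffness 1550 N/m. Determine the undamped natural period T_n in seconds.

Parallel springs add: k_eq = 2 × 1550 = 3100 N/m.
ω_n = √(k_eq/m) = √(3100/250) = √12.40 = 3.521 rad/s.
T_n = 2π/ω_n = 6.283/3.521 = 1.784 s.

1.78 s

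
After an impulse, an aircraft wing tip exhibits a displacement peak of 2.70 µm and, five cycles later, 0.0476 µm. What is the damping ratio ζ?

0.127

Logarithmic decrement δ = (1/n)·ln(x₀/x_n) = (1/5)·ln(2.70/0.0476) = (1/5)·ln(56.72) = 0.8076.
ζ = δ/√(4π² + δ²) = 0.8076/√(39.48 + 0.652) = 0.8076/6.335 = 0.1275.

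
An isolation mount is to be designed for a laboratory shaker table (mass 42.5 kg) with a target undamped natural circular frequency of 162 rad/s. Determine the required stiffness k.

k = m·ω_n² = 42.5 × 162.0² = 42.5 × 26240 = 1115000 N/m.

1120000 N/m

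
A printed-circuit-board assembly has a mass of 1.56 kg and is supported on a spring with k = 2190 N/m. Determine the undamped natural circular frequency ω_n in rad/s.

37.5 rad/s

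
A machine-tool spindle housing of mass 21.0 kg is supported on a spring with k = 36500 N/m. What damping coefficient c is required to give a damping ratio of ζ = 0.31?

543 N·s/m

c_c = 2√(k·m) = 2√(36500 × 21.0) = 1751 N·s/m.
c = ζ·c_c = 0.31 × 1751 = 542.8 N·s/m.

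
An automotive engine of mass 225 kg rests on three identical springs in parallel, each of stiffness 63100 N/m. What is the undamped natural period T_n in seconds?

0.217 s

Parallel springs add: k_eq = 3 × 63100 = 189300 N/m.
ω_n = √(k_eq/m) = √(189300/225) = √841.3 = 29.01 rad/s.
T_n = 2π/ω_n = 6.283/29.01 = 0.2166 s.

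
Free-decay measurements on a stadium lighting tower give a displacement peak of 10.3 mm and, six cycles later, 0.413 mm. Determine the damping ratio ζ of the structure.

Logarithmic decrement δ = (1/n)·ln(x₀/x_n) = (1/6)·ln(10.3/0.413) = (1/6)·ln(24.94) = 0.5361.
ζ = δ/√(4π² + δ²) = 0.5361/√(39.48 + 0.287) = 0.5361/6.306 = 0.08501.

0.0850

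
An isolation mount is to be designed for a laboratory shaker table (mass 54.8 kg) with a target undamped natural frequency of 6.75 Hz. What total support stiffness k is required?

98600 N/m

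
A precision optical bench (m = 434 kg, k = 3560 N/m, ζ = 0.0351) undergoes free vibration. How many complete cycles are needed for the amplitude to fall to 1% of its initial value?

Logarithmic decrement δ = 2πζ/√(1 − ζ²) = 2π × 0.03510/√(1 − 0.00123) = 0.2207.
x_n/x₀ = e^(−nδ) ≤ 0.01; take ln: n ≥ ln(1/0.01)/δ = 4.605/0.2207 = 20.87.
So 21 complete cycles are required.

21 cycles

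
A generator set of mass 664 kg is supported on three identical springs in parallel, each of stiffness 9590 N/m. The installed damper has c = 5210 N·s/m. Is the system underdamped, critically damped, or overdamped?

Parallel springs add: k_eq = 3 × 9590 = 28770 N/m.
c_c = 2√(k_eq·m) = 8741 N·s/m; ζ = c/c_c = 5210/8741 = 0.596.
Since ζ < 1 the system is underdamped.

underdamped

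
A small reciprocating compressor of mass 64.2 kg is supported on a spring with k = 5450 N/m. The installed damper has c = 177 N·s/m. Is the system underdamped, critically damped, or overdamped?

c_c = 2√(k·m) = 1183 N·s/m; ζ = c/c_c = 177/1183 = 0.150.
Since ζ < 1 the system is underdamped.

underdamped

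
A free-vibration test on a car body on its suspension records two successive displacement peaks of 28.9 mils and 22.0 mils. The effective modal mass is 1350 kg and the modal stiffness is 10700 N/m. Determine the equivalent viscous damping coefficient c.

330 N·s/m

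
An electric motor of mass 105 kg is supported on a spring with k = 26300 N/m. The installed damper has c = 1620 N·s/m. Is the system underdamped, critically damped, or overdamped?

underdamped

c_c = 2√(k·m) = 3324 N·s/m; ζ = c/c_c = 1620/3324 = 0.487.
Since ζ < 1 the system is underdamped.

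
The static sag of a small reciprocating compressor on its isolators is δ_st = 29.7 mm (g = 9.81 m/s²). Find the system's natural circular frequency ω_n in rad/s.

ω_n = √(g/δ_st) = √(9.81/0.0297) = √330.3 = 18.17 rad/s.

18.2 rad/s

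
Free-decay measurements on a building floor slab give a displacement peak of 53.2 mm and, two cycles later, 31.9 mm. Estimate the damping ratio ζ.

0.0407

Logarithmic decrement δ = (1/n)·ln(x₀/x_n) = (1/2)·ln(53.2/31.9) = (1/2)·ln(1.668) = 0.2557.
ζ = δ/√(4π² + δ²) = 0.2557/√(39.48 + 0.0654) = 0.2557/6.288 = 0.04067.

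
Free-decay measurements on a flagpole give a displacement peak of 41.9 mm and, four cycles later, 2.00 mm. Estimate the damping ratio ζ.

0.120

Logarithmic decrement δ = (1/n)·ln(x₀/x_n) = (1/4)·ln(41.9/2.00) = (1/4)·ln(20.95) = 0.7605.
ζ = δ/√(4π² + δ²) = 0.7605/√(39.48 + 0.578) = 0.7605/6.329 = 0.1202.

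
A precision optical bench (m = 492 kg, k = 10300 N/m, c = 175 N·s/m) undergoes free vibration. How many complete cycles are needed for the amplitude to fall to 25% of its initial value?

6 cycles

ζ = c/(2√(km)) = 175/(2√(10300 × 492)) = 175/4502 = 0.03887.
Logarithmic decrement δ = 2πζ/√(1 − ζ²) = 2π × 0.03887/√(1 − 0.00151) = 0.2444.
x_n/x₀ = e^(−nδ) ≤ 0.25; take ln: n ≥ ln(1/0.25)/δ = 1.386/0.2444 = 5.672.
So 6 complete cycles are required.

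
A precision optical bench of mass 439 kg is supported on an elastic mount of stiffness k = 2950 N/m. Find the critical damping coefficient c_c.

2280 N·s/m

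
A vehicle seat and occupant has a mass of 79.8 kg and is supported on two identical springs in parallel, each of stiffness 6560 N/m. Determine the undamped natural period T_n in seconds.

Parallel springs add: k_eq = 2 × 6560 = 13120 N/m.
ω_n = √(k_eq/m) = √(13120/79.8) = √164.4 = 12.82 rad/s.
T_n = 2π/ω_n = 6.283/12.82 = 0.4900 s.

0.490 s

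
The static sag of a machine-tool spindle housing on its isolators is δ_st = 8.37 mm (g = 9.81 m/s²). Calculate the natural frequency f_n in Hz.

5.45 Hz

ω_n = √(g/δ_st) = √(9.81/0.00837) = √1172 = 34.24 rad/s.
f_n = ω_n/(2π) = 34.24/6.283 = 5.449 Hz.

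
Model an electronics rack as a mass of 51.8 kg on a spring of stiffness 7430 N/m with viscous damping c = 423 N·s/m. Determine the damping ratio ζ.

0.341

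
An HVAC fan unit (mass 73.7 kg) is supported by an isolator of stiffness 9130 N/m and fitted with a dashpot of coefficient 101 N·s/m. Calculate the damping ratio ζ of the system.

0.0616

ω_n = √(k/m) = √(9130/73.7) = 11.13 rad/s.
Critical damping c_c = 2√(k·m) = 2√(9130 × 73.7) = 1641 N·s/m, so ζ = c/c_c = 101/1641 = 0.06156.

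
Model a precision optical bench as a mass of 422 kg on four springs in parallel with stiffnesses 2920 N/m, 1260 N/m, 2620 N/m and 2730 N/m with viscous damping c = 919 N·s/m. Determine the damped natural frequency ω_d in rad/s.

4.63 rad/s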